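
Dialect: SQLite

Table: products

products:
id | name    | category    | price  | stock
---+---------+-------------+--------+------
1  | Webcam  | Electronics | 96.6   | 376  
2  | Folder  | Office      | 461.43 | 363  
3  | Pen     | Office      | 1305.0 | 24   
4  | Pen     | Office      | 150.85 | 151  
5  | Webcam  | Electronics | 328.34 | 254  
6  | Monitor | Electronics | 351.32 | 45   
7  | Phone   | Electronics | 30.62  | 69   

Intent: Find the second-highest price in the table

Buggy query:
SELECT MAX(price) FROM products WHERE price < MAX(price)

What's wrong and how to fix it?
Bug: MAX(price) on the right of the comparison is an aggregate-in-WHERE error

Fix: Compute the overall MAX in a subquery, then take MAX of rows below it

Corrected query:
SELECT MAX(price) FROM products WHERE price < (SELECT MAX(price) FROM products)

Result:
MAX(price)
----------
461.43    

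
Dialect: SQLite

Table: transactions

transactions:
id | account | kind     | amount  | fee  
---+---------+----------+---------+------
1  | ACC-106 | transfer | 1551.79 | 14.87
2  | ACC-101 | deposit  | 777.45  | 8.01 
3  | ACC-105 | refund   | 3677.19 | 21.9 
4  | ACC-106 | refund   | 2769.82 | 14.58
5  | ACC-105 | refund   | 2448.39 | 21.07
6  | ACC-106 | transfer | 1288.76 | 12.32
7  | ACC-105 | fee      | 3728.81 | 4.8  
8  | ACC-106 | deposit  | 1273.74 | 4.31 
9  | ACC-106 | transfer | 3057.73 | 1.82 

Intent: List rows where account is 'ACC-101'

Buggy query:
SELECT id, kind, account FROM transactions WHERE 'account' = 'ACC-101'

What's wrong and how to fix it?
Bug: Single quotes denote string literals in SQL; the column name is being compared as a constant string

Fix: Reference the column as account without single quotes

Corrected query:
SELECT id, kind, account FROM transactions WHERE account = 'ACC-101'

Result:
id | kind    | account
---+---------+--------
2  | deposit | ACC-101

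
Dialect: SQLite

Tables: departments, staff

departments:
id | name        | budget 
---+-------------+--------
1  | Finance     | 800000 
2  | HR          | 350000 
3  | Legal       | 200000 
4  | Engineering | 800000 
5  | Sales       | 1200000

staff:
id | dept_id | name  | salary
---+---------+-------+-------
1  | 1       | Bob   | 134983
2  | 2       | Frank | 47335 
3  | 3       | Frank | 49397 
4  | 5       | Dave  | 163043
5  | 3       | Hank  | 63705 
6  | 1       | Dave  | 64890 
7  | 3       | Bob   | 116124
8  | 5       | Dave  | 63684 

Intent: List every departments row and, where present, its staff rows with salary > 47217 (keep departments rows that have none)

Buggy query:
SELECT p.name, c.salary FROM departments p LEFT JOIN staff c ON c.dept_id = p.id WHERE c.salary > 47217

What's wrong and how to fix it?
Bug: A WHERE condition on the right-hand table after LEFT JOIN drops unmatched parents

Fix: Move the right-table condition into the ON clause so unmatched parents are kept

Corrected query:
SELECT p.name, c.salary FROM departments p LEFT JOIN staff c ON c.dept_id = p.id AND c.salary > 47217

Result:
name        | salary
------------+-------
Finance     | 64890 
Finance     | 134983
HR          | 47335 
Legal       | 49397 
Legal       | 63705 
Legal       | 116124
Engineering | NULL  
Sales       | 63684 
Sales       | 163043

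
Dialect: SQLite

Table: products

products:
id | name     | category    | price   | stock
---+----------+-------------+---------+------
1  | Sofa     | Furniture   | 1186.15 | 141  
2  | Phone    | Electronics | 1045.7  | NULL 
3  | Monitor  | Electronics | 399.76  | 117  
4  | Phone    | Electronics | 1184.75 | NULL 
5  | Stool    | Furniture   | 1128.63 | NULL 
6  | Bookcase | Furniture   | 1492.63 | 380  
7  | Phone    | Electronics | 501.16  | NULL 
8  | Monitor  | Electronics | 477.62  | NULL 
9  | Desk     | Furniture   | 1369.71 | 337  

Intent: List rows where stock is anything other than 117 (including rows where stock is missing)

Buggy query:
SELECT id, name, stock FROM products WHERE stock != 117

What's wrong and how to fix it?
Bug: Inequality against NULL is unknown, not true; rows with NULL are dropped

Fix: Add an explicit OR stock IS NULL to include the missing-value rows

Corrected query:
SELECT id, name, stock FROM products WHERE stock != 117 OR stock IS NULL

Result:
id | name     | stock
---+----------+------
1  | Sofa     | 141  
2  | Phone    | NULL 
4  | Phone    | NULL 
5  | Stool    | NULL 
6  | Bookcase | 380  
7  | Phone    | NULL 
8  | Monitor  | NULL 
9  | Desk     | 337  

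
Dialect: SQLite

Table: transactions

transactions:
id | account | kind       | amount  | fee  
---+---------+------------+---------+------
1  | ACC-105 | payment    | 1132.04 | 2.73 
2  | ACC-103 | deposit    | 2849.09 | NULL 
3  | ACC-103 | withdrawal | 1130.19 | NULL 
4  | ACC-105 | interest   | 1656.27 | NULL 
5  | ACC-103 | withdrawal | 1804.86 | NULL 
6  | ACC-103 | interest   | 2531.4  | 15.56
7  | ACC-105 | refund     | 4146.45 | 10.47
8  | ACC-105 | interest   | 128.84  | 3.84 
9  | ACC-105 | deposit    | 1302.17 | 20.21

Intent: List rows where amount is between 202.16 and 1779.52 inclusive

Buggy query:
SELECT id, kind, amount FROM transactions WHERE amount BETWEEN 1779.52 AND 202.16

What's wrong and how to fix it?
Bug: BETWEEN expects the lower bound first; with 1779.52 AND 202.16 the range is empty

Fix: Write BETWEEN 202.16 AND 1779.52

Corrected query:
SELECT id, kind, amount FROM transactions WHERE amount BETWEEN 202.16 AND 1779.52

Result:
id | kind       | amount 
---+------------+--------
1  | payment    | 1132.04
3  | withdrawal | 1130.19
4  | interest   | 1656.27
9  | deposit    | 1302.17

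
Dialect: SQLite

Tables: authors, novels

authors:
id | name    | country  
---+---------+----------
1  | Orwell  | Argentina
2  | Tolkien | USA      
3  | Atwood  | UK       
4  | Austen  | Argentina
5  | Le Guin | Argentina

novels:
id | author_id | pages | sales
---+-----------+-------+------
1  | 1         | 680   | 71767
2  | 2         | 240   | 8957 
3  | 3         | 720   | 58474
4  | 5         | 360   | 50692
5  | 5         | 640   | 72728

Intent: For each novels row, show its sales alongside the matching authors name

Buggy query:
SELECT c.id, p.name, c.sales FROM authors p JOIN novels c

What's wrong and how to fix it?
Bug: Missing join condition: each novels row is matched to all authors rows instead of just its own

Fix: Specify the join condition linking the foreign key to the parent id

Corrected query:
SELECT c.id, p.name, c.sales FROM authors p JOIN novels c ON c.author_id = p.id

Result:
id | name    | sales
---+---------+------
1  | Orwell  | 71767
2  | Tolkien | 8957 
3  | Atwood  | 58474
4  | Le Guin | 50692
5  | Le Guin | 72728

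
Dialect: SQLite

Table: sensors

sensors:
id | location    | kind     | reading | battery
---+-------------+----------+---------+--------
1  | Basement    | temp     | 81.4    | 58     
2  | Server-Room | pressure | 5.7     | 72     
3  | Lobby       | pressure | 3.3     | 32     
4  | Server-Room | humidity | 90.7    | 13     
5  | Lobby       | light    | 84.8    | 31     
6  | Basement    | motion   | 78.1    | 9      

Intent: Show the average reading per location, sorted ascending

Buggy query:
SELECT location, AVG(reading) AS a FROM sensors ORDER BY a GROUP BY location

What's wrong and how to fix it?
Bug: ORDER BY appears before GROUP BY; SQL clause order requires GROUP BY first

Fix: Reorder: SELECT … FROM … GROUP BY … ORDER BY …

Corrected query:
SELECT location, AVG(reading) AS a FROM sensors GROUP BY location ORDER BY a

Result:
location    | a    
------------+------
Lobby       | 44.05
Server-Room | 48.2 
Basement    | 79.75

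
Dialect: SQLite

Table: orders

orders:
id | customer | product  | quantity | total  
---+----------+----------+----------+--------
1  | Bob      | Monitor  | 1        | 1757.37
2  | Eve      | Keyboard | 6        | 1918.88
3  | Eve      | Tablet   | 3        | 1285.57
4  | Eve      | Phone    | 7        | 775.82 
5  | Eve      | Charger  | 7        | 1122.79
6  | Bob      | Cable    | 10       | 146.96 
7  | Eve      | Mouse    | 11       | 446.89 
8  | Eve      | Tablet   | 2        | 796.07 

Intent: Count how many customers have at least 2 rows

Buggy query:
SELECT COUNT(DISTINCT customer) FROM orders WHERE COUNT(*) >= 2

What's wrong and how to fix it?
Bug: COUNT(*) cannot appear in WHERE; the per-group count doesn't exist yet

Fix: Group first with HAVING COUNT(*) >= 2, then COUNT the resulting groups

Corrected query:
SELECT COUNT(*) FROM (SELECT customer FROM orders GROUP BY customer HAVING COUNT(*) >= 2)

Result:
COUNT(*)
--------
2       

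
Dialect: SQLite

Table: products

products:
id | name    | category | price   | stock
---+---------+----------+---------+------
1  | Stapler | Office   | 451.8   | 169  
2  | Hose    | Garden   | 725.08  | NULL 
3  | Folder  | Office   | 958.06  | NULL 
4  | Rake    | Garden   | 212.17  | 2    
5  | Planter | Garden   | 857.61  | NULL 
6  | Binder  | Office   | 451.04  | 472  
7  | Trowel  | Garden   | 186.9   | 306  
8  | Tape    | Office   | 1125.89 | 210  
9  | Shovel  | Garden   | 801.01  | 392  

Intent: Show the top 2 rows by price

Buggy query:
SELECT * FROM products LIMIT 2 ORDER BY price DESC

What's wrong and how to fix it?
Bug: LIMIT must come after ORDER BY

Fix: Swap the clauses: ORDER BY first, then LIMIT

Corrected query:
SELECT * FROM products ORDER BY price DESC LIMIT 2

Result:
id | name   | category | price   | stock
---+--------+----------+---------+------
8  | Tape   | Office   | 1125.89 | 210  
3  | Folder | Office   | 958.06  | NULL 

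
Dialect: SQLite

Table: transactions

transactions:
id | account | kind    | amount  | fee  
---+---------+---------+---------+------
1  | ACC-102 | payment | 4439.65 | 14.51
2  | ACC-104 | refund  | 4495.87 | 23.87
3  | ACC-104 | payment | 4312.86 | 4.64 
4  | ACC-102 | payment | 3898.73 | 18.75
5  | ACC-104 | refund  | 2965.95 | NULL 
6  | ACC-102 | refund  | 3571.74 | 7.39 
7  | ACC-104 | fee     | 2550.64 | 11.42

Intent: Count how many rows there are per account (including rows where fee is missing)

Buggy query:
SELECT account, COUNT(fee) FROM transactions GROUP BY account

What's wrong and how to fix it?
Bug: COUNT(column) counts non-NULL values only; rows with NULL fee aren't counted

Fix: Use COUNT(*) to count all rows regardless of NULL

Corrected query:
SELECT account, COUNT(*) FROM transactions GROUP BY account

Result:
account | COUNT(*)
--------+---------
ACC-102 | 3       
ACC-104 | 4       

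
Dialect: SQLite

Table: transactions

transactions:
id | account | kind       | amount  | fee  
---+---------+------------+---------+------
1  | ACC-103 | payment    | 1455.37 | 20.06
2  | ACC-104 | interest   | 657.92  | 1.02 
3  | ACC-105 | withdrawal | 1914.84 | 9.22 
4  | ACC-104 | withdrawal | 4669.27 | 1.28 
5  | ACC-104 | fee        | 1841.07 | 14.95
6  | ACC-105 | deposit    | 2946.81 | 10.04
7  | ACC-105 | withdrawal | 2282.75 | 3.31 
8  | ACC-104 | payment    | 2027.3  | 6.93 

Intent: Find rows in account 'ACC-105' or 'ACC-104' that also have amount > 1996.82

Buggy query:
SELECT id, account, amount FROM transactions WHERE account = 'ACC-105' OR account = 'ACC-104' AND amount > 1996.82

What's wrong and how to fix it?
Bug: AND binds tighter than OR, so this parses as account = 'ACC-105' OR (account = 'ACC-104' AND amount > 1996.82)

Fix: Group the OR with parentheses (or use IN), then AND the threshold

Corrected query:
SELECT id, account, amount FROM transactions WHERE (account = 'ACC-105' OR account = 'ACC-104') AND amount > 1996.82

Result:
id | account | amount 
---+---------+--------
4  | ACC-104 | 4669.27
6  | ACC-105 | 2946.81
7  | ACC-105 | 2282.75
8  | ACC-104 | 2027.3 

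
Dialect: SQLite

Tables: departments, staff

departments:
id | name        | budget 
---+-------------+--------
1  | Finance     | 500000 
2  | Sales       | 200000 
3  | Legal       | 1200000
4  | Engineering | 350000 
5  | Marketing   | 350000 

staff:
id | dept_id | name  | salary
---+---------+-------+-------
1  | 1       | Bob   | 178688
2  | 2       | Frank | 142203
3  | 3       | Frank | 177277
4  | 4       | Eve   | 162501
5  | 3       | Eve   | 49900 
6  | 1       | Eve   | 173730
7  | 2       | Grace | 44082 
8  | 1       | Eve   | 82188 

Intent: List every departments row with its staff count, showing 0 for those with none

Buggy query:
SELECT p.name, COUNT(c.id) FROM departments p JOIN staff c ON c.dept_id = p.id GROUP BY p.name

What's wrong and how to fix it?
Bug: INNER JOIN drops departments rows that have no matching staff rows

Fix: Use LEFT JOIN so parents without children still appear (COUNT(c.id) gives 0)

Corrected query:
SELECT p.name, COUNT(c.id) FROM departments p LEFT JOIN staff c ON c.dept_id = p.id GROUP BY p.name

Result:
name        | COUNT(c.id)
------------+------------
Engineering | 1          
Finance     | 3          
Legal       | 2          
Marketing   | 0          
Sales       | 2          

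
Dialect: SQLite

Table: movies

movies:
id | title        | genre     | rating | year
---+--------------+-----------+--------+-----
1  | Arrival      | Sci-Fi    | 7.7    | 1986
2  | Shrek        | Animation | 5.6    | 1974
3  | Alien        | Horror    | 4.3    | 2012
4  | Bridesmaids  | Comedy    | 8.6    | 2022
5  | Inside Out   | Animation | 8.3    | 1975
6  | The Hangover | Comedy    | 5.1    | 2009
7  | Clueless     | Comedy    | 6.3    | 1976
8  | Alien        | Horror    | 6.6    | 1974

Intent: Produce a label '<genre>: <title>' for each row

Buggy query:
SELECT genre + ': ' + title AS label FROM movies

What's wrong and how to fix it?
Bug: '+' is numeric addition; on text columns SQLite converts them to 0 instead of concatenating

Fix: Use the || operator for string concatenation

Corrected query:
SELECT genre || ': ' || title AS label FROM movies

Result:
label                
---------------------
Sci-Fi: Arrival      
Animation: Shrek     
Horror: Alien        
Comedy: Bridesmaids  
Animation: Inside Out
Comedy: The Hangover 
Comedy: Clueless     
Horror: Alien        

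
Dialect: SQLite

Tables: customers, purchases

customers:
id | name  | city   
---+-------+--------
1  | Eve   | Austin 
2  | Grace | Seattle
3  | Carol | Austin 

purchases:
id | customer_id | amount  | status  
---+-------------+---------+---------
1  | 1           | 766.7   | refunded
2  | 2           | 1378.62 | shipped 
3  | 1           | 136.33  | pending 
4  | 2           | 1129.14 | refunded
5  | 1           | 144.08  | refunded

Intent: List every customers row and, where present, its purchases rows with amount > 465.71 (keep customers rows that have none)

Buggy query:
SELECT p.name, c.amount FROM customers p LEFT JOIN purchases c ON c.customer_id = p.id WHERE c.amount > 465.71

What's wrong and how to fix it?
Bug: Filtering c.amount in WHERE discards the NULL rows produced by LEFT JOIN, turning it into an inner join

Fix: Put 'c.amount > 465.71' in the JOIN's ON clause instead of WHERE

Corrected query:
SELECT p.name, c.amount FROM customers p LEFT JOIN purchases c ON c.customer_id = p.id AND c.amount > 465.71

Result:
name  | amount 
------+--------
Eve   | 766.7  
Grace | 1129.14
Grace | 1378.62
Carol | NULL   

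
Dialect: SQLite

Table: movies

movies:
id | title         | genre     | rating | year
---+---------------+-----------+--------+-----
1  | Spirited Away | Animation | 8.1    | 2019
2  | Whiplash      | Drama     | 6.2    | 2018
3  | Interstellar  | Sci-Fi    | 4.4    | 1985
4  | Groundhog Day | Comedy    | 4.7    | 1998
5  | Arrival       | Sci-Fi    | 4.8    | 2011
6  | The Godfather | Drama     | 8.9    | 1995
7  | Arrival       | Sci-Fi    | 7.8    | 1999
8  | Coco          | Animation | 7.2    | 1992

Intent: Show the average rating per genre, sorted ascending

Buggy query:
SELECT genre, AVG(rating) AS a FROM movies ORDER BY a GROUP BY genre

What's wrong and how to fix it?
Bug: ORDER BY appears before GROUP BY; SQL clause order requires GROUP BY first

Fix: Move ORDER BY to the end, after GROUP BY

Corrected query:
SELECT genre, AVG(rating) AS a FROM movies GROUP BY genre ORDER BY a

Result:
genre     | a       
----------+---------
Comedy    | 4.7     
Sci-Fi    | 5.666667
Drama     | 7.55    
Animation | 7.65    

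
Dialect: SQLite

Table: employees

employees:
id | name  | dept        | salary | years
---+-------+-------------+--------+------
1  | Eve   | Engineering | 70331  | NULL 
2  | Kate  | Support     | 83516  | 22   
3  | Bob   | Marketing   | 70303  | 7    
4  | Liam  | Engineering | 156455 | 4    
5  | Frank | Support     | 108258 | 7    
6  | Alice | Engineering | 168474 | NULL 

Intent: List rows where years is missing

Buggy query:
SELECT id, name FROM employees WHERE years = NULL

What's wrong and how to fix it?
Bug: '= NULL' is always unknown in SQL three-valued logic, so no rows match

Fix: Replace '= NULL' with 'IS NULL'

Corrected query:
SELECT id, name FROM employees WHERE years IS NULL

Result:
id | name 
---+------
1  | Eve  
6  | Alice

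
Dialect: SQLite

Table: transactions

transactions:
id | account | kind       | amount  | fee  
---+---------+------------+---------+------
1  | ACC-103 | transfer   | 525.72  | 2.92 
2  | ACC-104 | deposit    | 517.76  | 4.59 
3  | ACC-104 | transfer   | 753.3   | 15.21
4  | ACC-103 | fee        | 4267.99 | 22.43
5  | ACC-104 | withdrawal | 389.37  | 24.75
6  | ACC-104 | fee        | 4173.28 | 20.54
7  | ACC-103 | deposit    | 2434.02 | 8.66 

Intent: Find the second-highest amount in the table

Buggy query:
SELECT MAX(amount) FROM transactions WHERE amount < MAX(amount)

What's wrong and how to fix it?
Bug: MAX(amount) on the right of the comparison is an aggregate-in-WHERE error

Fix: Compute the overall MAX in a subquery, then take MAX of rows below it

Corrected query:
SELECT MAX(amount) FROM transactions WHERE amount < (SELECT MAX(amount) FROM transactions)

Result:
MAX(amount)
-----------
4173.28    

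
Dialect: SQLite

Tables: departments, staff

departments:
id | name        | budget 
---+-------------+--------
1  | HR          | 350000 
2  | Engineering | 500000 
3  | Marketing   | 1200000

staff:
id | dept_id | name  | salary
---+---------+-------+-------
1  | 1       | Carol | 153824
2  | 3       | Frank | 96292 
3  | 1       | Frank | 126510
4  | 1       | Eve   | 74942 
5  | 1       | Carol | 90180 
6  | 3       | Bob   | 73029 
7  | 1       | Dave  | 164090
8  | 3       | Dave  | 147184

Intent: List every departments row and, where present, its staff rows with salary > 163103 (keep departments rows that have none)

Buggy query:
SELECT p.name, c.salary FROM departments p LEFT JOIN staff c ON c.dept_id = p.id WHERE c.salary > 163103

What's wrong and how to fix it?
Bug: Filtering c.salary in WHERE discards the NULL rows produced by LEFT JOIN, turning it into an inner join

Fix: Put 'c.salary > 163103' in the JOIN's ON clause instead of WHERE

Corrected query:
SELECT p.name, c.salary FROM departments p LEFT JOIN staff c ON c.dept_id = p.id AND c.salary > 163103

Result:
name        | salary
------------+-------
HR          | 164090
Engineering | NULL  
Marketing   | NULL  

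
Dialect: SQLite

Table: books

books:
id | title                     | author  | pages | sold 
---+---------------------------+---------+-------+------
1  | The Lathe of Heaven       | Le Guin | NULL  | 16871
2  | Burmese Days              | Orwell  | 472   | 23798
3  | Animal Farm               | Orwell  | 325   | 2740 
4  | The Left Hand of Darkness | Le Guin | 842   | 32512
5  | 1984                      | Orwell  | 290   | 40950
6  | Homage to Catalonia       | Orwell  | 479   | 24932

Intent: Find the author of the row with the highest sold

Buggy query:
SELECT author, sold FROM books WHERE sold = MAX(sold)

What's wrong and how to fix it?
Bug: MAX(sold) is an aggregate and cannot be used directly in WHERE

Fix: Use a subquery: WHERE sold = (SELECT MAX(sold) FROM books)

Corrected query:
SELECT author, sold FROM books WHERE sold = (SELECT MAX(sold) FROM books)

Result:
author | sold 
-------+------
Orwell | 40950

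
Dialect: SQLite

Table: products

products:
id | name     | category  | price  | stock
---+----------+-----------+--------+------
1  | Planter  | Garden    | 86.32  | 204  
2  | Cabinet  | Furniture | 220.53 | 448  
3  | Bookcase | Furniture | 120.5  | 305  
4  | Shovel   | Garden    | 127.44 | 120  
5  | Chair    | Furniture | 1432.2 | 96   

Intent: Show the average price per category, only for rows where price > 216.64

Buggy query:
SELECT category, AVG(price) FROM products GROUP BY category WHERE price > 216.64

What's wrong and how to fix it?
Bug: Row-level WHERE must come before GROUP BY in the clause order

Fix: Place WHERE between FROM and GROUP BY

Corrected query:
SELECT category, AVG(price) FROM products WHERE price > 216.64 GROUP BY category

Result:
category  | AVG(price)
----------+-----------
Furniture | 826.365   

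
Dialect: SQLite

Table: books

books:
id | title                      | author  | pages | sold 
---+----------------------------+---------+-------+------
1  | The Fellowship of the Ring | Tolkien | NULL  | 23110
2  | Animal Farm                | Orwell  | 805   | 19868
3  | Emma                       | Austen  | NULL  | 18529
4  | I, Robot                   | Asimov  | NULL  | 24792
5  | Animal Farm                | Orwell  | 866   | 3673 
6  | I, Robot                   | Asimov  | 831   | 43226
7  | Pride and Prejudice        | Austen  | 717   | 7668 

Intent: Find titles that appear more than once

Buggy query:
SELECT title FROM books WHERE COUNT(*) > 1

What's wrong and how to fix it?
Bug: WHERE can't reference COUNT(*); aggregates are computed after WHERE

Fix: Group first, then use HAVING for the count condition

Corrected query:
SELECT title FROM books GROUP BY title HAVING COUNT(*) > 1

Result:
title      
-----------
Animal Farm
I, Robot   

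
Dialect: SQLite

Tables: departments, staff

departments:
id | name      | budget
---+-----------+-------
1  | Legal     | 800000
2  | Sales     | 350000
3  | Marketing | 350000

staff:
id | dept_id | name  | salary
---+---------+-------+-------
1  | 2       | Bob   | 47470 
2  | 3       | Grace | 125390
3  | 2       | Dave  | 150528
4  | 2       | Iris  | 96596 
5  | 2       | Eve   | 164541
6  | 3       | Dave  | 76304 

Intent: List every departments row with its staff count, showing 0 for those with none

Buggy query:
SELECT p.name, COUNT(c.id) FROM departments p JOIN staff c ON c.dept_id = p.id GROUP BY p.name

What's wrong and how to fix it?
Bug: An inner join excludes parents with zero children

Fix: Switch to LEFT JOIN to retain unmatched parent rows

Corrected query:
SELECT p.name, COUNT(c.id) FROM departments p LEFT JOIN staff c ON c.dept_id = p.id GROUP BY p.name

Result:
name      | COUNT(c.id)
----------+------------
Legal     | 0          
Marketing | 2          
Sales     | 4          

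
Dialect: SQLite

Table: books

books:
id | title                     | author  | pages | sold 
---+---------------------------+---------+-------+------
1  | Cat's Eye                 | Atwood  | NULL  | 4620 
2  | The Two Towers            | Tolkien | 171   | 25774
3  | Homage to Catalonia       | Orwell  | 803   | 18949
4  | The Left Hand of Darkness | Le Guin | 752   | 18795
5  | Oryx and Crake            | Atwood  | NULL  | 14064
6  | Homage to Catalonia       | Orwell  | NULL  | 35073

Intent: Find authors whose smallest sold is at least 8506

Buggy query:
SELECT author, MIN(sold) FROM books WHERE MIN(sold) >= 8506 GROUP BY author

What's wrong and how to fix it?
Bug: Aggregates like MIN are computed per group after WHERE runs

Fix: Use HAVING for the per-group MIN condition

Corrected query:
SELECT author, MIN(sold) FROM books GROUP BY author HAVING MIN(sold) >= 8506

Result:
author  | MIN(sold)
--------+----------
Le Guin | 18795    
Orwell  | 18949    
Tolkien | 25774    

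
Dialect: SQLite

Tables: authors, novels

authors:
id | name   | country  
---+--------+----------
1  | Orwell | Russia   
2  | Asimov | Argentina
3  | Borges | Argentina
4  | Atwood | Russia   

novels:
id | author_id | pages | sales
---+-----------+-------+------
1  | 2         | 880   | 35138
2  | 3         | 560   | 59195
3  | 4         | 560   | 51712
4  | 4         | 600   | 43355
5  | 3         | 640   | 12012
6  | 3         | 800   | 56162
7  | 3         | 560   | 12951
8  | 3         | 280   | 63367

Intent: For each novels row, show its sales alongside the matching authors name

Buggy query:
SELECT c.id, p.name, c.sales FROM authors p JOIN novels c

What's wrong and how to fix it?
Bug: JOIN with no ON clause produces a cartesian product; every novels row pairs with every authors row

Fix: Add ON c.author_id = p.id to the JOIN

Corrected query:
SELECT c.id, p.name, c.sales FROM authors p JOIN novels c ON c.author_id = p.id

Result:
id | name   | sales
---+--------+------
1  | Asimov | 35138
2  | Borges | 59195
3  | Atwood | 51712
4  | Atwood | 43355
5  | Borges | 12012
6  | Borges | 56162
7  | Borges | 12951
8  | Borges | 63367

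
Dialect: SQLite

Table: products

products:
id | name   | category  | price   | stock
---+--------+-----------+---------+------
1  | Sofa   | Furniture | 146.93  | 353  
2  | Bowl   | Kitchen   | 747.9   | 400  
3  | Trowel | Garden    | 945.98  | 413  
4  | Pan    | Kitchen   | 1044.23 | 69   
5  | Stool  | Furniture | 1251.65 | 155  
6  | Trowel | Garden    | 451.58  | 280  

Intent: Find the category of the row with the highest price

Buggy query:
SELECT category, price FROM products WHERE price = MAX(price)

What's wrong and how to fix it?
Bug: MAX(price) is an aggregate and cannot be used directly in WHERE

Fix: Wrap MAX in a scalar subquery so WHERE compares against a single value

Corrected query:
SELECT category, price FROM products WHERE price = (SELECT MAX(price) FROM products)

Result:
category  | price  
----------+--------
Furniture | 1251.65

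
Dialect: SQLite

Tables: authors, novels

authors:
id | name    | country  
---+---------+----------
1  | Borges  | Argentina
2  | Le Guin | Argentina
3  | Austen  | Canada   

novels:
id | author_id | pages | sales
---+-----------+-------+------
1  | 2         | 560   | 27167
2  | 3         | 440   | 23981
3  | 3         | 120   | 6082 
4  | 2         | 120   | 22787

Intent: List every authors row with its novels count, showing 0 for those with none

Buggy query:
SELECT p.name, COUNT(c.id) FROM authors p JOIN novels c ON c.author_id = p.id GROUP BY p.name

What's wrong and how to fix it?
Bug: INNER JOIN drops authors rows that have no matching novels rows

Fix: Switch to LEFT JOIN to retain unmatched parent rows

Corrected query:
SELECT p.name, COUNT(c.id) FROM authors p LEFT JOIN novels c ON c.author_id = p.id GROUP BY p.name

Result:
name    | COUNT(c.id)
--------+------------
Austen  | 2          
Borges  | 0          
Le Guin | 2          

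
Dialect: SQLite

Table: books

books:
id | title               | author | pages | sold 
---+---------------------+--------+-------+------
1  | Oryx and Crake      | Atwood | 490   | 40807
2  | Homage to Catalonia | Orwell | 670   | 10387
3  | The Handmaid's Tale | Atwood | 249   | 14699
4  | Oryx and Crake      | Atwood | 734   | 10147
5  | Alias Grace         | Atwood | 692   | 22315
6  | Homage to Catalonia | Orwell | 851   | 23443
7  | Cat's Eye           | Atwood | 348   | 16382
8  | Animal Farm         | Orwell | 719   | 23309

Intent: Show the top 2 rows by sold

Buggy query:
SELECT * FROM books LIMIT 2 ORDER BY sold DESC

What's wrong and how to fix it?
Bug: ORDER BY cannot follow LIMIT; LIMIT is the final clause

Fix: Swap the clauses: ORDER BY first, then LIMIT

Corrected query:
SELECT * FROM books ORDER BY sold DESC LIMIT 2

Result:
id | title               | author | pages | sold 
---+---------------------+--------+-------+------
1  | Oryx and Crake      | Atwood | 490   | 40807
6  | Homage to Catalonia | Orwell | 851   | 23443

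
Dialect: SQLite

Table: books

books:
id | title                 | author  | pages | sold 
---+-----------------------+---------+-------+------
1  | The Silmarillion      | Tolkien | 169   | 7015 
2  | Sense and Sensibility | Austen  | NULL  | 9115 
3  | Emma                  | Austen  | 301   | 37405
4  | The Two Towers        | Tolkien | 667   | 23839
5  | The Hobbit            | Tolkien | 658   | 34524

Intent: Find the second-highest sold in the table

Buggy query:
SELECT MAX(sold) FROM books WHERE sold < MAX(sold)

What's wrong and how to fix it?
Bug: The inner MAX is an aggregate inside WHERE, which is not allowed

Fix: Put the inner MAX in a scalar subquery

Corrected query:
SELECT MAX(sold) FROM books WHERE sold < (SELECT MAX(sold) FROM books)

Result:
MAX(sold)
---------
34524    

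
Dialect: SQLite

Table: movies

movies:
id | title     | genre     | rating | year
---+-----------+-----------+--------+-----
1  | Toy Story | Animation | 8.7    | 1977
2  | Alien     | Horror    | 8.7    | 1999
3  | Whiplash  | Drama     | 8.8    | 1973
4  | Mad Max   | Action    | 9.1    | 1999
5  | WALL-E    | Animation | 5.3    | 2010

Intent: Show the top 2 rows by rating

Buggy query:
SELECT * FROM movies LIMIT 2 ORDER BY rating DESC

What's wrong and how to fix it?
Bug: LIMIT must come after ORDER BY

Fix: Sort with ORDER BY, then apply LIMIT

Corrected query:
SELECT * FROM movies ORDER BY rating DESC LIMIT 2

Result:
id | title    | genre  | rating | year
---+----------+--------+--------+-----
4  | Mad Max  | Action | 9.1    | 1999
3  | Whiplash | Drama  | 8.8    | 1973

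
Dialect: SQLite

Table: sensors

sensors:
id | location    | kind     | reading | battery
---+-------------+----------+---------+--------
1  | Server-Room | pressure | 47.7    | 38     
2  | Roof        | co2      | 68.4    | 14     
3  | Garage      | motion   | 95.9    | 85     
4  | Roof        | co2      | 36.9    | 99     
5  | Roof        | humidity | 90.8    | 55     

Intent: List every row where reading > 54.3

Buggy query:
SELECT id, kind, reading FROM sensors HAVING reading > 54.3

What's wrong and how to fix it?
Bug: This is a non-aggregate query (no GROUP BY, no aggregates), so in SQLite the HAVING clause is invalid here; a row-level condition belongs in WHERE

Fix: Use WHERE for row-level filtering

Corrected query:
SELECT id, kind, reading FROM sensors WHERE reading > 54.3

Result:
id | kind     | reading
---+----------+--------
2  | co2      | 68.4   
3  | motion   | 95.9   
5  | humidity | 90.8   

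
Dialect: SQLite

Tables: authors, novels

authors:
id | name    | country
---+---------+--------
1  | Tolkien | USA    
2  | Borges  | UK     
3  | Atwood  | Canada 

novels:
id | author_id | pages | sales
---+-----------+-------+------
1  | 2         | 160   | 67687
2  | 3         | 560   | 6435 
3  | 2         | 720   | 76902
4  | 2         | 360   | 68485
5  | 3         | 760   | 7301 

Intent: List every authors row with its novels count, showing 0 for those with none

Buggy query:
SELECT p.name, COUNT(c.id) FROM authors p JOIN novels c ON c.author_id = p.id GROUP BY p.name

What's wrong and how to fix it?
Bug: INNER JOIN drops authors rows that have no matching novels rows

Fix: Switch to LEFT JOIN to retain unmatched parent rows

Corrected query:
SELECT p.name, COUNT(c.id) FROM authors p LEFT JOIN novels c ON c.author_id = p.id GROUP BY p.name

Result:
name    | COUNT(c.id)
--------+------------
Atwood  | 2          
Borges  | 3          
Tolkien | 0          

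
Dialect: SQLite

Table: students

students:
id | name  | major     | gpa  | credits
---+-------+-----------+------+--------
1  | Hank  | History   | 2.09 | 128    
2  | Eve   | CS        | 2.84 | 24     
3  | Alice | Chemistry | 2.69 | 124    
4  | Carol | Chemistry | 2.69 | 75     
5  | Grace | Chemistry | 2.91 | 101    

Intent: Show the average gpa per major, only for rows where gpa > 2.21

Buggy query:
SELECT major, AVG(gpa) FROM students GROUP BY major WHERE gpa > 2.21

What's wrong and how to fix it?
Bug: Row-level WHERE must come before GROUP BY in the clause order

Fix: Move the WHERE clause before GROUP BY

Corrected query:
SELECT major, AVG(gpa) FROM students WHERE gpa > 2.21 GROUP BY major

Result:
major     | AVG(gpa)
----------+---------
CS        | 2.84    
Chemistry | 2.763333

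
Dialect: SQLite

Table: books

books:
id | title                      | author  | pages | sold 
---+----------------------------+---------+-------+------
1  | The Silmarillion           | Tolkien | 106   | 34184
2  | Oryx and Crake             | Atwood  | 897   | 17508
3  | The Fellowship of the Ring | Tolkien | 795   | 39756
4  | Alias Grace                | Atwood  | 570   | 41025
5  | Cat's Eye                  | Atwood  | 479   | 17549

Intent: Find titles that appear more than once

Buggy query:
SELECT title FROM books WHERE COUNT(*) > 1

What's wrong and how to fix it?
Bug: WHERE can't reference COUNT(*); aggregates are computed after WHERE

Fix: GROUP BY title, then filter groups with HAVING COUNT(*) > 1

Corrected query:
SELECT title FROM books GROUP BY title HAVING COUNT(*) > 1

Result:
(no rows)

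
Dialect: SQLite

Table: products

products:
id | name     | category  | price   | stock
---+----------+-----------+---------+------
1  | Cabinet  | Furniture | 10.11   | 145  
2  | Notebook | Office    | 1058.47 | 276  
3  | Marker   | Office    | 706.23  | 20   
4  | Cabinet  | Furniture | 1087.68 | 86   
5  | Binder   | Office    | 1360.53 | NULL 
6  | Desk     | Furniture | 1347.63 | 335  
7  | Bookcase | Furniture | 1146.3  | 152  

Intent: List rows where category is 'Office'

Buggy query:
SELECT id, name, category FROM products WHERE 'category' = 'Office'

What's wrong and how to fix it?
Bug: 'category' in single quotes is a string literal, not the column; the comparison is literal-vs-literal and never true

Fix: Reference the column as category without single quotes

Corrected query:
SELECT id, name, category FROM products WHERE category = 'Office'

Result:
id | name     | category
---+----------+---------
2  | Notebook | Office  
3  | Marker   | Office  
5  | Binder   | Office  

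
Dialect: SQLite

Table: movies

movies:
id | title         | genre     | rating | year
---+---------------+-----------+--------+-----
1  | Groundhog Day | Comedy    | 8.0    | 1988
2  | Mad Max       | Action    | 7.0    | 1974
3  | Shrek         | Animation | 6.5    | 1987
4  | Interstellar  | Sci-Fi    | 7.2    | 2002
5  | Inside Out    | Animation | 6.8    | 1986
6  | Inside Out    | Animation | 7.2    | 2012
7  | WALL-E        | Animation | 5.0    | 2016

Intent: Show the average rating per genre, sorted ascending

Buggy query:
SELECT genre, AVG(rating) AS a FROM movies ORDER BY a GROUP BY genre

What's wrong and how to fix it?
Bug: GROUP BY must precede ORDER BY

Fix: Reorder: SELECT … FROM … GROUP BY … ORDER BY …

Corrected query:
SELECT genre, AVG(rating) AS a FROM movies GROUP BY genre ORDER BY a

Result:
genre     | a    
----------+------
Animation | 6.375
Action    | 7    
Sci-Fi    | 7.2  
Comedy    | 8    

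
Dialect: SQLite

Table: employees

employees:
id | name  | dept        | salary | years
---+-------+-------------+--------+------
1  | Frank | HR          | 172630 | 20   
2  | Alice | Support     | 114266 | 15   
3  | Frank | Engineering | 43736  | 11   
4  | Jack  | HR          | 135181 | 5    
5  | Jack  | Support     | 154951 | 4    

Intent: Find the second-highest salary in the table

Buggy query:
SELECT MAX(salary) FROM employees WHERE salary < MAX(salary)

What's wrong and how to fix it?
Bug: The inner MAX is an aggregate inside WHERE, which is not allowed

Fix: Put the inner MAX in a scalar subquery

Corrected query:
SELECT MAX(salary) FROM employees WHERE salary < (SELECT MAX(salary) FROM employees)

Result:
MAX(salary)
-----------
154951     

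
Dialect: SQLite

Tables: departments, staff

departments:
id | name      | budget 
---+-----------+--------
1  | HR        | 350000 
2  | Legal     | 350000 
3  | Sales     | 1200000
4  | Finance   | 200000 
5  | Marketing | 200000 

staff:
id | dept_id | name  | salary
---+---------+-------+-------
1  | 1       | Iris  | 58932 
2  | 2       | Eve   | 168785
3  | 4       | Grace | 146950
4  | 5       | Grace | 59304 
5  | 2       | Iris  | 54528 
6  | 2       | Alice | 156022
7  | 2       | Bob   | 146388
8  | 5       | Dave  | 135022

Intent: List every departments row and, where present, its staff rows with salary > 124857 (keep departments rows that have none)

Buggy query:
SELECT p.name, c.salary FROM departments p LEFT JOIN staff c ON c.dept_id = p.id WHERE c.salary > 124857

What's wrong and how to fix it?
Bug: A WHERE condition on the right-hand table after LEFT JOIN drops unmatched parents

Fix: Put 'c.salary > 124857' in the JOIN's ON clause instead of WHERE

Corrected query:
SELECT p.name, c.salary FROM departments p LEFT JOIN staff c ON c.dept_id = p.id AND c.salary > 124857

Result:
name      | salary
----------+-------
HR        | NULL  
Legal     | 146388
Legal     | 156022
Legal     | 168785
Sales     | NULL  
Finance   | 146950
Marketing | 135022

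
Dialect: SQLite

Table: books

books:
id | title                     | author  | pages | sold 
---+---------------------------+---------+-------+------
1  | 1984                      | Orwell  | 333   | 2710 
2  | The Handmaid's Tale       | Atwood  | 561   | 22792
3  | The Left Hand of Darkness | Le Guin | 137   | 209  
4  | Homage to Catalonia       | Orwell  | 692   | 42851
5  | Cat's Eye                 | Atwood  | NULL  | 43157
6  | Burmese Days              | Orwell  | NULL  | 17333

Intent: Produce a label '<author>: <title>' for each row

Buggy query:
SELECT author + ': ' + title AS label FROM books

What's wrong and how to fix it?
Bug: '+' is numeric addition; on text columns SQLite converts them to 0 instead of concatenating

Fix: Replace + with || to concatenate text

Corrected query:
SELECT author || ': ' || title AS label FROM books

Result:
label                             
----------------------------------
Orwell: 1984                      
Atwood: The Handmaid's Tale       
Le Guin: The Left Hand of Darkness
Orwell: Homage to Catalonia       
Atwood: Cat's Eye                 
Orwell: Burmese Days              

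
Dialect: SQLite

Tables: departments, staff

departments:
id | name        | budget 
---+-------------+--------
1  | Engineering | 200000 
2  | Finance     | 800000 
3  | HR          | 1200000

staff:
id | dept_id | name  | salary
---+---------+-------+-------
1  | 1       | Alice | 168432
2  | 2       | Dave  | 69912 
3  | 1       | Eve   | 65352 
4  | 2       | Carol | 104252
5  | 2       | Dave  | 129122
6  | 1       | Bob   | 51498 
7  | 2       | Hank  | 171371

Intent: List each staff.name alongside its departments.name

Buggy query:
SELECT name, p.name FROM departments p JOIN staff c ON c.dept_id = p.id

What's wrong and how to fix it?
Bug: Both tables have a 'name' column; the unqualified reference is ambiguous

Fix: Prefix ambiguous columns with the table alias

Corrected query:
SELECT c.name, p.name FROM departments p JOIN staff c ON c.dept_id = p.id

Result:
name  | name       
------+------------
Alice | Engineering
Dave  | Finance    
Eve   | Engineering
Carol | Finance    
Dave  | Finance    
Bob   | Engineering
Hank  | Finance    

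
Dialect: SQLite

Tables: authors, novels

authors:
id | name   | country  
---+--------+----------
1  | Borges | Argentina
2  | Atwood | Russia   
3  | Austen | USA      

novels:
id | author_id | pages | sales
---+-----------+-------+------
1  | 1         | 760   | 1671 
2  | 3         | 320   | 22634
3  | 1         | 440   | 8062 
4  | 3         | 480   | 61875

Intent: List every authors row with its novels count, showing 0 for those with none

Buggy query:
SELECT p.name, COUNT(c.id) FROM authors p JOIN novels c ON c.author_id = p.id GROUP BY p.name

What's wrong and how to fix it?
Bug: INNER JOIN drops authors rows that have no matching novels rows

Fix: Switch to LEFT JOIN to retain unmatched parent rows

Corrected query:
SELECT p.name, COUNT(c.id) FROM authors p LEFT JOIN novels c ON c.author_id = p.id GROUP BY p.name

Result:
name   | COUNT(c.id)
-------+------------
Atwood | 0          
Austen | 2          
Borges | 2          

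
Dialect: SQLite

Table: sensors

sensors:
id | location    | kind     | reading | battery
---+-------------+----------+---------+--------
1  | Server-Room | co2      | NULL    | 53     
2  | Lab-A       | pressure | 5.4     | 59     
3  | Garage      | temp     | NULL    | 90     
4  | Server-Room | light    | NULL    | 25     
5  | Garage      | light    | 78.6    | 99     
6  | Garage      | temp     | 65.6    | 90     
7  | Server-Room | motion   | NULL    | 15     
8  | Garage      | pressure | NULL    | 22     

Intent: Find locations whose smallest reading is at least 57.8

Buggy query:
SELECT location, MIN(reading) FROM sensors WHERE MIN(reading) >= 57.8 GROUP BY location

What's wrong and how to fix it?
Bug: Aggregates like MIN are computed per group after WHERE runs

Fix: Replace WHERE with HAVING after the GROUP BY

Corrected query:
SELECT location, MIN(reading) FROM sensors GROUP BY location HAVING MIN(reading) >= 57.8

Result:
location | MIN(reading)
---------+-------------
Garage   | 65.6        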